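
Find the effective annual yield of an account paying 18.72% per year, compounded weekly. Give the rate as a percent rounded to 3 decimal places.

20.546%

EAR = (1 + 18.72%/52)^52 − 1 = (1 + 0.0036)^52 − 1.
(1 + 0.0036)^52 ≈ 1.205463, so EAR ≈ 20.54631%.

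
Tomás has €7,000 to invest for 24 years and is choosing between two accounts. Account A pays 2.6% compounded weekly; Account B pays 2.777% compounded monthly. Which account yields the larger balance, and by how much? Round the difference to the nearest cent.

A: (1 + 0.0005)^1248 ≈ 1.8660876099, so 7,000 × 1.8660876099 ≈ 13,062.6133.
B: (1 + 0.02777/12)^288 ≈ 1.9458716286, so 7,000 × 1.9458716286 ≈ 13,621.1014.
Difference ≈ 558.4881 in favor of B.

Account B, by €558.49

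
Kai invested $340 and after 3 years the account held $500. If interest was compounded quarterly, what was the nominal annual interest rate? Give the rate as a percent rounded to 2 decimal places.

13.06%

(1 + r/4)^12 = 500/340 = 1.47059.
1 + r/4 = 1.47059^(1/12) ≈ 1.032661, so r/4 ≈ 0.0326606.
r ≈ 4·0.0326606 = 13.06422%.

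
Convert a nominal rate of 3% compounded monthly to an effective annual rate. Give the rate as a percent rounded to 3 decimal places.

3.042%

One year is 12 periods at 0.0025 each: (1 + 0.0025)^12 ≈ 1.030416.
EAR = 1.030416 − 1 ≈ 3.04160%.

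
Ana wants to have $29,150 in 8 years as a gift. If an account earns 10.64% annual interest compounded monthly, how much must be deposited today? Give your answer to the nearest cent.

$12,490.98

Periodic rate = 10.64%/12 = 0.00886667; 96 periods.
P = 29,150/(1 + 0.1064/12)^96 ≈ 29,150/2.3336848659 ≈ 12,490.9753.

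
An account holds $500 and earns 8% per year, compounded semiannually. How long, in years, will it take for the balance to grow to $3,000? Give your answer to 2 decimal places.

(1 + 0.04)^(2t) = 3,000/500 = 6.
2t·ln(1 + 0.04) = ln(6); 2t = 1.7918/0.0392207 ≈ 45.6840.
t ≈ 22.8420 years.

22.84 years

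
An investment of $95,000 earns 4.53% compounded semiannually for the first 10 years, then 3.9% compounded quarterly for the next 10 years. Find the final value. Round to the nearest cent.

Phase 1: 95,000·(1 + 0.02265)^20 ≈ 148,683.9393.
Phase 2: 148,683.9393·(1 + 0.00975)^40 ≈ 219,188.8877.

$219,188.89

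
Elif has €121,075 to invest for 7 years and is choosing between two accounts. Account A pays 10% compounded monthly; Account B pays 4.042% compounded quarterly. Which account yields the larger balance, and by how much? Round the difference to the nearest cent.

Account A growth factor: (1 + 0.1/12)^84 ≈ 2.00792015267; balance ≈ 243,108.9325.
Account B growth factor: (1 + 0.010105)^28 ≈ 1.32514250378; balance ≈ 160,441.6286.
Account A is larger by 82,667.3038.

Account A, by €82,667.30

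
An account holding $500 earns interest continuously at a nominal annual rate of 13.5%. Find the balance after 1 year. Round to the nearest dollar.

A = P·e^(rt) = 500·e^(0.135·1) = 500·e^0.135.
e^0.135 ≈ 1.14453678, so A ≈ 572.2684.

$572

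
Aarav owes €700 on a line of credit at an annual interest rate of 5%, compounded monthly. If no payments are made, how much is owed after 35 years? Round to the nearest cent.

Periodic rate = 5%/12 = 0.00416667; periods = 12·35 = 420.
A = 700·(1 + 0.05/12)^420 ≈ 700·5.733718439 ≈ 4,013.6029.

€4,013.60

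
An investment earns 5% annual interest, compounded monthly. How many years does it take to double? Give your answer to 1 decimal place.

(1 + 0.00416667)^(12t) = 2.
12t = ln 2 / ln(1 + 0.00416667) ≈ 0.69315/0.00415801 ≈ 166.7017.
t ≈ 13.8918.

13.9 years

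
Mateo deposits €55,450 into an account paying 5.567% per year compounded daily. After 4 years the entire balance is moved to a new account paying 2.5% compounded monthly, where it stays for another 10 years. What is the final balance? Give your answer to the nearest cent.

€88,933.12

After 4 years at 5.567%: 55,450 × 1.2493994803 ≈ 69,279.2012.
Then 10 years at 2.5%: 69,279.2012 × 1.2836915422 ≈ 88,933.1246.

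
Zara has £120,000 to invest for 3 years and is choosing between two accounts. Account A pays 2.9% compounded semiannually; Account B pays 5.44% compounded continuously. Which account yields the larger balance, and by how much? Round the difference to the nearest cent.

Account A growth factor: (1 + 0.0145)^6 ≈ 1.09021538943; balance ≈ 130,825.8467.
Account B growth factor: e^(0.0544·3) = e^0.1632 ≈ 1.17727212057; balance ≈ 141,272.6545.
Account B is larger by 10,446.8077.

Account B, by £10,446.81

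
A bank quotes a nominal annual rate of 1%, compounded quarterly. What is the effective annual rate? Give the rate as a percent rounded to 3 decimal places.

EAR = (1 + 1%/4)^4 − 1 = (1 + 0.0025)^4 − 1.
(1 + 0.0025)^4 ≈ 1.010038, so EAR ≈ 1.00376%.

1.004%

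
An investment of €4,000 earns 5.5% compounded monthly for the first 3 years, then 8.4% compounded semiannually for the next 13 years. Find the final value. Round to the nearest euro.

€13,744

After 3 years at 5.5%: 4,000 × 1.1789486025 ≈ 4,715.7944.
Then 13 years at 8.4%: 4,715.7944 × 2.9144774072 ≈ 13,744.0763.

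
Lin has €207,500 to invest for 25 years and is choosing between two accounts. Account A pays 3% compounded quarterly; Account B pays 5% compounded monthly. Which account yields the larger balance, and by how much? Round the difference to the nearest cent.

A: (1 + 0.0075)^100 ≈ 2.11108384004, so 207,500 × 2.11108384004 ≈ 438,049.8968.
B: (1 + 0.05/12)^300 ≈ 3.48129045203, so 207,500 × 3.48129045203 ≈ 722,367.7688.
Difference ≈ 284,317.8720 in favor of B.

Account B, by €284,317.87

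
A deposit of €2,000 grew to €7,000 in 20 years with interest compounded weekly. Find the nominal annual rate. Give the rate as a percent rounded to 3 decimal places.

6.268%

The 1040-period growth factor is 7,000/2,000 = 3.5.
r/52 = 3.5^(1/1040) − 1 ≈ 0.00120531, so r ≈ 52·0.00120531 = 6.26759%.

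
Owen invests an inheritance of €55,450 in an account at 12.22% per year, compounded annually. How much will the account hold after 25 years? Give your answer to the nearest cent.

€990,052.35

Annual rate = 12.22% = 0.1222; years = 25.
A = 55,450·(1 + 0.1222)^25 ≈ 55,450·17.8548665758 ≈ 990,052.3516.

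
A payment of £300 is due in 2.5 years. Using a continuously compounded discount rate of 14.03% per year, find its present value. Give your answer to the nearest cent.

£211.25

P = A·e^(−rt) = 300·e^(−0.35075).
e^(−0.35075) ≈ 0.704159772, so P ≈ 211.2479.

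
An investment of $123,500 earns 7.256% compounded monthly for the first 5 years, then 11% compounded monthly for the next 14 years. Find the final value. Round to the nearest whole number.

After 5 years at 7.256%: 123,500 × 1.43577896732 ≈ 177,318.7025.
Then 14 years at 11%: 177,318.7025 × 4.63198038938 ≈ 821,336.7525.

$821,337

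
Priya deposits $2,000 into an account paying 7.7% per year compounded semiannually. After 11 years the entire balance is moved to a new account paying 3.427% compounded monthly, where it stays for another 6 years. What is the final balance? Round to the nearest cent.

$5,638.26

Phase 1: 2,000·(1 + 0.0385)^22 ≈ 4,591.6948.
Phase 2: 4,591.6948·(1 + 0.03427/12)^72 ≈ 5,638.2636.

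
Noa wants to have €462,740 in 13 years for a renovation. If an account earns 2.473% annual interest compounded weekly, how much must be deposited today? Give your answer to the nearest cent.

Growth factor = (1 + 0.02473/52)^676 ≈ 1.37907581786.
P = 462,740/1.37907581786 ≈ 335,543.5532.

€335,543.55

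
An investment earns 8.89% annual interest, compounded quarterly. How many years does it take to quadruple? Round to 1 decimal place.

15.8 years

(1 + 0.022225)^(4t) = 4.
4t = ln 4 / ln(1 + 0.022225) ≈ 1.3863/0.0219816 ≈ 63.0661.
t ≈ 15.7665.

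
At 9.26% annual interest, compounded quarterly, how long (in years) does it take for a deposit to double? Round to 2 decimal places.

(1 + 0.02315)^(4t) = 2.
4t = ln 2 / ln(1 + 0.02315) ≈ 0.69315/0.0228861 ≈ 30.2868.
t ≈ 7.5717.

7.57 years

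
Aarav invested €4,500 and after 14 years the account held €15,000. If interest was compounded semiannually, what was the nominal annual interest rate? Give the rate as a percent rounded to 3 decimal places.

(1 + r/2)^28 = 15,000/4,500 = 3.33333.
1 + r/2 = 3.33333^(1/28) ≈ 1.043937, so r/2 ≈ 0.0439369.
r ≈ 2·0.0439369 = 8.78738%.

8.787%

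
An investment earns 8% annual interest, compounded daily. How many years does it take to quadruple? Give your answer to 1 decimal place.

17.3 years

(1 + 0.000219178)^(365t) = 4.
365t = ln 4 / ln(1 + 0.000219178) ≈ 1.3863/0.000219154 ≈ 6325.6611.
t ≈ 17.3306.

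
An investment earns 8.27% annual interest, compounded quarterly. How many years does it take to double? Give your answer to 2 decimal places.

8.47 years

(1 + 0.020675)^(4t) = 2.
4t = ln 2 / ln(1 + 0.020675) ≈ 0.69315/0.0204642 ≈ 33.8713.
t ≈ 8.4678.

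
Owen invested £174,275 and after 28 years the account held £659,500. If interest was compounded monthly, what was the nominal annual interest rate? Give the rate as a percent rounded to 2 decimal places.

(1 + r/12)^336 = 659,500/174,275 = 3.78425.
1 + r/12 = 3.78425^(1/336) ≈ 1.003969, so r/12 ≈ 0.00396871.
r ≈ 12·0.00396871 = 4.76245%.

4.76%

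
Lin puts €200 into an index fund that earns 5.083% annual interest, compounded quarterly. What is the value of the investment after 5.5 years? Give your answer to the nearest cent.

Growth factor = (1 + 0.0127075)^22 ≈ 1.32022691.
A ≈ 200 × 1.32022691 ≈ 264.0454.

€264.05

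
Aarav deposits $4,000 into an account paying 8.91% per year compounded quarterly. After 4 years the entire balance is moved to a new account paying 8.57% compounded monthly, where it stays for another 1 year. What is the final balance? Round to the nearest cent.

After 4 years at 8.91%: 4,000 × 1.4226034 ≈ 5,690.4136.
Then 1 years at 8.57%: 5,690.4136 × 1.089147662 ≈ 6,197.7007.

$6,197.70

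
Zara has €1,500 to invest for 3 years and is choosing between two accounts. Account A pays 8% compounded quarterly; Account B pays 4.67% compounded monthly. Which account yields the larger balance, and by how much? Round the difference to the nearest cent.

A: (1 + 0.02)^12 ≈ 1.268241795, so 1,500 × 1.268241795 ≈ 1,902.3627.
B: (1 + 0.0467/12)^36 ≈ 1.150076077, so 1,500 × 1.150076077 ≈ 1,725.1141.
Difference ≈ 177.2486 in favor of A.

Account A, by €177.25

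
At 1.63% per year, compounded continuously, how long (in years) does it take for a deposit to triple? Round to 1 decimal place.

67.4 years

e^(0.0163t) = 3, so 0.0163t = ln 3 ≈ 1.0986.
t ≈ 1.0986/0.0163 ≈ 67.3995.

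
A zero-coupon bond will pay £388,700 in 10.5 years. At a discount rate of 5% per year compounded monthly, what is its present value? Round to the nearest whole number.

Periodic rate = 5%/12 = 0.00416667; 126 periods.
P = 388,700/(1 + 0.05/12)^126 ≈ 388,700/1.68861603414 ≈ 230,188.5048.

£230,189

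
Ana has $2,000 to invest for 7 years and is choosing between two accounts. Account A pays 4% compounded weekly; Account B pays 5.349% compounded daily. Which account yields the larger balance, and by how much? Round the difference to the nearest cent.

Account A growth factor: (1 + 0.04/52)^364 ≈ 1.322987402; balance ≈ 2,645.9748.
Account B growth factor: (1 + 0.05349/365)^2555 ≈ 1.454122414; balance ≈ 2,908.2448.
Account B is larger by 262.2700.

Account B, by $262.27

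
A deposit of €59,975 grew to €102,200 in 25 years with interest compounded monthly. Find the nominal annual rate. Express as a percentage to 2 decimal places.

2.13%

(1 + r/12)^300 = 102,200/59,975 = 1.70404.
1 + r/12 = 1.70404^(1/300) ≈ 1.001778, so r/12 ≈ 0.00177826.
r ≈ 12·0.00177826 = 2.13391%.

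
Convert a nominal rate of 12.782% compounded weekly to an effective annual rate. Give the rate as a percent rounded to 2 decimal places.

One year is 52 periods at 0.00245808 each: (1 + 0.00245808)^52 ≈ 1.13617.
EAR = 1.13617 − 1 ≈ 13.61702%.

13.62%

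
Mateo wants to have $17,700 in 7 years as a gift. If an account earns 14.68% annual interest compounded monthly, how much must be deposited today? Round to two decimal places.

$6,373.82

Periodic rate = 14.68%/12 = 0.0122333; 84 periods.
P = 17,700/(1 + 0.1468/12)^84 ≈ 17,700/2.7769836182 ≈ 6,373.8223.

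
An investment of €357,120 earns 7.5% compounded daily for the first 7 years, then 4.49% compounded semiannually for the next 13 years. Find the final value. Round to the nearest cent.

Phase 1: 357,120·(1 + 0.075/365)^2555 ≈ 603,664.1069.
Phase 2: 603,664.1069·(1 + 0.02245)^26 ≈ 1,075,200.3942.

€1,075,200.39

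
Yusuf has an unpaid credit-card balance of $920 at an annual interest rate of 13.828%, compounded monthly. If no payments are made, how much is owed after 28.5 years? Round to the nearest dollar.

$46,296

Periodic rate = 13.828%/12 = 0.0115233; periods = 12·28.5 = 342.
A = 920·(1 + 0.13828/12)^342 ≈ 920·50.322199935 ≈ 46,296.4239.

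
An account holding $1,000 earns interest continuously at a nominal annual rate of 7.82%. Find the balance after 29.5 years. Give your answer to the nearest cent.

$10,043.24

A = P·e^(rt) = 1,000·e^(0.0782·29.5) = 1,000·e^2.3069.
e^2.3069 ≈ 10.043242296, so A ≈ 10,043.2423.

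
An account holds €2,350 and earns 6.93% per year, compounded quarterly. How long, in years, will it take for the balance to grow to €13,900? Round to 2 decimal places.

25.87 years

We need (1 + 0.017325)^(4t) = 5.9149, so 4t = ln 5.9149 / ln 1.017325 ≈ 103.4821.
t ≈ 103.4821/4 = 25.8705 years.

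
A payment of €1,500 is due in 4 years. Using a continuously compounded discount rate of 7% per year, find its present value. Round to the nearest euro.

€1,134

P = A·e^(−rt) = 1,500·e^(−0.28).
e^(−0.28) ≈ 0.7557837415, so P ≈ 1,133.6756.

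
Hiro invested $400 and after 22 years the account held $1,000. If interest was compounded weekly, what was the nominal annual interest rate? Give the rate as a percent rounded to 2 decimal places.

The 1144-period growth factor is 1,000/400 = 2.5.
r/52 = 2.5^(1/1144) − 1 ≈ 0.000801274, so r ≈ 52·0.000801274 = 4.16663%.

4.17%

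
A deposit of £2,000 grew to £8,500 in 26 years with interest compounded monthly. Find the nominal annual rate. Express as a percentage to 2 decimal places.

The 312-period growth factor is 8,500/2,000 = 4.25.
r/12 = 4.25^(1/312) − 1 ≈ 0.00464833, so r ≈ 12·0.00464833 = 5.57800%.

5.58%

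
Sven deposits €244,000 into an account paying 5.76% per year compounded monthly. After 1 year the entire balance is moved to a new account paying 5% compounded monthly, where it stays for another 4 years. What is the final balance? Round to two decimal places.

Phase 1: 244,000·(1 + 0.0048)^12 ≈ 258,431.4373.
Phase 2: 258,431.4373·(1 + 0.05/12)^48 ≈ 315,517.7415.

€315,517.74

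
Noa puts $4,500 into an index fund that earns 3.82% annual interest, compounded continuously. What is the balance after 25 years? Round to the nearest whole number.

A = P·e^(rt) = 4,500·e^(0.0382·25) = 4,500·e^0.955.
e^0.955 ≈ 2.5986705829, so A ≈ 11,694.0176.

$11,694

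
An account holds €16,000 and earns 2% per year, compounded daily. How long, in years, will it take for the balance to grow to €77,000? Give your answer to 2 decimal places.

We need (1 + 0.0000547945)^(365t) = 4.8125, so 365t = ln 4.8125 / ln 1.000055 ≈ 28675.4904.
t ≈ 28675.4904/365 = 78.5630 years.

78.56 years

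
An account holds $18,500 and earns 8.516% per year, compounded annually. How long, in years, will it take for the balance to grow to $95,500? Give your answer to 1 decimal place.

We need (1 + 0.08516)^t = 5.1622, so t = ln 5.1622 / ln 1.08516 ≈ 20.0833.

20.1 years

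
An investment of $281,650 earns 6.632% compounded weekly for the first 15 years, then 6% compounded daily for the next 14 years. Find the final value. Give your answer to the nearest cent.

Phase 1: 281,650·(1 + 0.06632/52)^780 ≈ 761,150.6701.
Phase 2: 761,150.6701·(1 + 0.06/365)^5110 ≈ 1,762,982.5675.

$1,762,982.57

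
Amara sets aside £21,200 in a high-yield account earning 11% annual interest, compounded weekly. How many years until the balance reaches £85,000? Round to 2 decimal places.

12.64 years

We need (1 + 0.00211538)^(52t) = 4.0094, so 52t = ln 4.0094 / ln 1.002115 ≈ 657.1468.
t ≈ 657.1468/52 = 12.6374 years.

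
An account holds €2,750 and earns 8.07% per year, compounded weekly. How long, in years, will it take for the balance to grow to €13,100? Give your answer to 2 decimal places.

(1 + 0.00155192)^(52t) = 13,100/2,750 = 4.7636.
52t·ln(1 + 0.00155192) = ln(4.7636); 52t = 1.561/0.00155072 ≈ 1006.6364.
t ≈ 19.3584 years.

19.36 years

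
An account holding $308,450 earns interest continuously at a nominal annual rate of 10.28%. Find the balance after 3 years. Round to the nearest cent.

$419,876.14

A = P·e^(rt) = 308,450·e^(0.1028·3) = 308,450·e^0.3084.
e^0.3084 ≈ 1.3612453782, so A ≈ 419,876.1369.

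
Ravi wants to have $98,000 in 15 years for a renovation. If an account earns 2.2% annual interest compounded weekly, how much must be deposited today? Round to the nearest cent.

Growth factor = (1 + 0.022/52)^780 ≈ 1.390871059.
P = 98,000/1.390871059 ≈ 70,459.4429.

$70,459.44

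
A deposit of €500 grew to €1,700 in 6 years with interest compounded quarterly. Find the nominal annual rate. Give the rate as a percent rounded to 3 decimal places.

The 24-period growth factor is 1,700/500 = 3.4.
r/4 = 3.4^(1/24) − 1 ≈ 0.052313, so r ≈ 4·0.052313 = 20.92522%.

20.925%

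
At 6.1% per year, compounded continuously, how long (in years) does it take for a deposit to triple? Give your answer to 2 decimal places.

e^(0.061t) = 3, so 0.061t = ln 3 ≈ 1.0986.
t ≈ 1.0986/0.061 ≈ 18.0100.

18.01 years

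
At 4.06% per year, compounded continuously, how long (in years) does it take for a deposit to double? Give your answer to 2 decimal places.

17.07 years

e^(0.0406t) = 2, so 0.0406t = ln 2 ≈ 0.69315.
t ≈ 0.69315/0.0406 ≈ 17.0726.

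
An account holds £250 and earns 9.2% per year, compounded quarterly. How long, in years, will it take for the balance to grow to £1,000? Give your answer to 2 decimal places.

15.24 years

(1 + 0.023)^(4t) = 1,000/250 = 4.
4t·ln(1 + 0.023) = ln(4); 4t = 1.3863/0.0227395 ≈ 60.9642.
t ≈ 15.2410 years.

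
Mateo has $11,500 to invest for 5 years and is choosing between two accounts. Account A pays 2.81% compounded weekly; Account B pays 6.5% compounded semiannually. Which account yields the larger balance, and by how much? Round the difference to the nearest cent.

Account A growth factor: (1 + 0.0281/52)^260 ≈ 1.1508054076; balance ≈ 13,234.2622.
Account B growth factor: (1 + 0.0325)^10 ≈ 1.3768943039; balance ≈ 15,834.2845.
Account B is larger by 2,600.0223.

Account B, by $2,600.02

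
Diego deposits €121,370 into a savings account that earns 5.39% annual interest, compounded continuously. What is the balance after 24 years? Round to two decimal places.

€442,501.45

A = P·e^(rt) = 121,370·e^(0.0539·24) = 121,370·e^1.2936.
e^1.2936 ≈ 3.64588815608, so A ≈ 442,501.4455.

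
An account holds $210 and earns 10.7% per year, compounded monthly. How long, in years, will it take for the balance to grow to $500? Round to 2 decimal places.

(1 + 0.00891667)^(12t) = 500/210 = 2.381.
12t·ln(1 + 0.00891667) = ln(2.381); 12t = 0.8675/0.00887715 ≈ 97.7229.
t ≈ 8.1436 years.

8.14 years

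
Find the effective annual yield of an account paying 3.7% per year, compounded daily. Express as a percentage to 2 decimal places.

3.77%

EAR = (1 + 3.7%/365)^365 − 1 = (1 + 0.00010137)^365 − 1.
(1 + 0.00010137)^365 ≈ 1.037691, so EAR ≈ 3.76911%.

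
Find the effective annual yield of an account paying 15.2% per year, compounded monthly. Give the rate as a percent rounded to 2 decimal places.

16.30%

One year is 12 periods at 0.0126667 each: (1 + 0.0126667)^12 ≈ 1.163049.
EAR = 1.163049 − 1 ≈ 16.30494%.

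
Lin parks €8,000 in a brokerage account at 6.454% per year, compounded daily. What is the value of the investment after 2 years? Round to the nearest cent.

Periodic rate = 6.454%/365 = 0.000176822; periods = 365·2 = 730.
A = 8,000·(1 + 0.06454/365)^730 ≈ 8,000·1.13776816 ≈ 9,102.1453.

€9,102.15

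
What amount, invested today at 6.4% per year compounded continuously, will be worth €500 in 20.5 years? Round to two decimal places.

€134.64

P = A·e^(−rt) = 500·e^(−1.312).
e^(−1.312) ≈ 0.269280956, so P ≈ 134.6405.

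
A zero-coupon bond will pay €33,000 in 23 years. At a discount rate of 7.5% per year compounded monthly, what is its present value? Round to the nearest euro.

€5,911

Growth factor = (1 + 0.00625)^276 ≈ 5.5824722352.
P = 33,000/5.5824722352 ≈ 5,911.3594.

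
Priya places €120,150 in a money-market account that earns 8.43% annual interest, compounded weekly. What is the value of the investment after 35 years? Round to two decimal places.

€2,291,248.02

Growth factor = (1 + 0.0843/52)^1820 ≈ 19.06989616057.
A ≈ 120,150 × 19.06989616057 ≈ 2,291,248.0237.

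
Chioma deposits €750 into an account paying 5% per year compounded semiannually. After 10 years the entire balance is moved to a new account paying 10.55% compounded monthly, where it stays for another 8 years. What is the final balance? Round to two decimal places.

Phase 1: 750·(1 + 0.025)^20 ≈ 1,228.9623.
Phase 2: 1,228.9623·(1 + 0.1055/12)^96 ≈ 2,847.6147.

€2,847.61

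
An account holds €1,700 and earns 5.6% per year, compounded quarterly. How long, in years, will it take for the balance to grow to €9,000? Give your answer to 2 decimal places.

29.97 years

(1 + 0.014)^(4t) = 9,000/1,700 = 5.2941.
4t·ln(1 + 0.014) = ln(5.2941); 4t = 1.6666/0.0139029 ≈ 119.8740.
t ≈ 29.9685 years.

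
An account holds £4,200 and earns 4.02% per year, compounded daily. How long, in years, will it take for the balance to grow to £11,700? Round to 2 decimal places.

(1 + 0.000110137)^(365t) = 11,700/4,200 = 2.7857.
365t·ln(1 + 0.000110137) = ln(2.7857); 365t = 1.0245/0.000110131 ≈ 9302.6037.
t ≈ 25.4866 years.

25.49 years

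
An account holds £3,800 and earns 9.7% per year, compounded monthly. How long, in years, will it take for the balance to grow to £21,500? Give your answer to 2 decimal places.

17.94 years

(1 + 0.00808333)^(12t) = 21,500/3,800 = 5.6579.
12t·ln(1 + 0.00808333) = ln(5.6579); 12t = 1.7331/0.00805084 ≈ 215.2635.
t ≈ 17.9386 years.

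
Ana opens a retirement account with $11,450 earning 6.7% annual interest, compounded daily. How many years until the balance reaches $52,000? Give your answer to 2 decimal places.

We need (1 + 0.000183562)^(365t) = 4.5415, so 365t = ln 4.5415 / ln 1.000184 ≈ 8244.6030.
t ≈ 8244.6030/365 = 22.5880 years.

22.59 years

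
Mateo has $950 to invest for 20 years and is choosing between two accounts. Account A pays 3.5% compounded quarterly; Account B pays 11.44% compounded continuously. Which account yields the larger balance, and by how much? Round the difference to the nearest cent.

Account B, by $7,455.20

A: (1 + 0.00875)^80 ≈ 2.007630655, so 950 × 2.007630655 ≈ 1,907.2491.
B: e^(0.1144·20) = e^2.288 ≈ 9.855207543, so 950 × 9.855207543 ≈ 9,362.4472.
Difference ≈ 7,455.1980 in favor of B.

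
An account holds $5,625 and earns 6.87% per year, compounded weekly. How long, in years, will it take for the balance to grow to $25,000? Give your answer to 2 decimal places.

21.73 years

We need (1 + 0.00132115)^(52t) = 4.4444, so 52t = ln 4.4444 / ln 1.001321 ≈ 1129.8003.
t ≈ 1129.8003/52 = 21.7269 years.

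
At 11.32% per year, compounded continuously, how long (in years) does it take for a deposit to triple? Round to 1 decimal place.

9.7 years

e^(0.1132t) = 3, so 0.1132t = ln 3 ≈ 1.0986.
t ≈ 1.0986/0.1132 ≈ 9.7051.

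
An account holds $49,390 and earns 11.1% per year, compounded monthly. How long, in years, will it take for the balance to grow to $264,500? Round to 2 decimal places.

(1 + 0.00925)^(12t) = 264,500/49,390 = 5.3553.
12t·ln(1 + 0.00925) = ln(5.3553); 12t = 1.6781/0.00920748 ≈ 182.2532.
t ≈ 15.1878 years.

15.19 years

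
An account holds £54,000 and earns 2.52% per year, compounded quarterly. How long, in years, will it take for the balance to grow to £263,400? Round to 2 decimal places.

We need (1 + 0.0063)^(4t) = 4.8778, so 4t = ln 4.8778 / ln 1.0063 ≈ 252.3296.
t ≈ 252.3296/4 = 63.0824 years.

63.08 years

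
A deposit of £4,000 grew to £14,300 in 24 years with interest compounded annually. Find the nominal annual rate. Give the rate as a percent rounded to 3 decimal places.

5.452%

The 24-period growth factor is 14,300/4,000 = 3.575.
r = 3.575^(1/24) − 1 ≈ 0.054516, i.e. 5.45160%.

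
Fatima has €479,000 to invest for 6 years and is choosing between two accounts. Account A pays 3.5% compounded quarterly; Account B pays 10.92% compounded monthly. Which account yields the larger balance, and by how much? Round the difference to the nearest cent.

Account B, by €329,206.45

Account A growth factor: (1 + 0.00875)^24 ≈ 1.2325517014; balance ≈ 590,392.2650.
Account B growth factor: (1 + 0.0091)^72 ≈ 1.91983031237; balance ≈ 919,598.7196.
Account B is larger by 329,206.4547.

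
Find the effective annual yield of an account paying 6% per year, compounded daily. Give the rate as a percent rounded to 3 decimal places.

EAR = (1 + 6%/365)^365 − 1 = (1 + 0.000164384)^365 − 1.
(1 + 0.000164384)^365 ≈ 1.061831, so EAR ≈ 6.18313%.

6.183%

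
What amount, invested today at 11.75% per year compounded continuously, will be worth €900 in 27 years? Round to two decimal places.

€37.71

P = A·e^(−rt) = 900·e^(−3.1725).
e^(−3.1725) ≈ 0.0418987201, so P ≈ 37.7088.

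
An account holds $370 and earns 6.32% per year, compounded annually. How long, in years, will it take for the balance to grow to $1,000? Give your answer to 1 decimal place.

16.2 years

(1 + 0.0632)^t = 1,000/370 = 2.7027.
t·ln(1 + 0.0632) = ln(2.7027); t = 0.99425/0.0612832 ≈ 16.2239.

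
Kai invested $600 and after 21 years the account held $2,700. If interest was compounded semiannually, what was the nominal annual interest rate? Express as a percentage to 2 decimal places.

7.29%

The 42-period growth factor is 2,700/600 = 4.5.
r/2 = 4.5^(1/42) − 1 ≈ 0.0364603, so r ≈ 2·0.0364603 = 7.29206%.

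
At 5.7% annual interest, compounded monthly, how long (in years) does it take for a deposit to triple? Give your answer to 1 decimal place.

(1 + 0.00475)^(12t) = 3.
12t = ln 3 / ln(1 + 0.00475) ≈ 1.0986/0.00473875 ≈ 231.8357.
t ≈ 19.3196.

19.3 years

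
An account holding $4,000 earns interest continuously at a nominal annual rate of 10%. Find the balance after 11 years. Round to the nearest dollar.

A = P·e^(rt) = 4,000·e^(0.1·11) = 4,000·e^1.1.
e^1.1 ≈ 3.0041660239, so A ≈ 12,016.6641.

$12,017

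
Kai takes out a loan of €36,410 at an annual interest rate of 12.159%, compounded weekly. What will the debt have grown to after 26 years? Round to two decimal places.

Growth factor = (1 + 0.12159/52)^1352 ≈ 23.5152634644.
A ≈ 36,410 × 23.5152634644 ≈ 856,190.7427.

€856,190.74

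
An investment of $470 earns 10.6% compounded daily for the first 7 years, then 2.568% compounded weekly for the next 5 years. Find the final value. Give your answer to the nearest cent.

$1,122.14

Phase 1: 470·(1 + 0.106/365)^2555 ≈ 986.9555.
Phase 2: 986.9555·(1 + 0.02568/52)^260 ≈ 1,122.1405.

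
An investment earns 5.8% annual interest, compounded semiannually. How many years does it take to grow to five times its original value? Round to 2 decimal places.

(1 + 0.029)^(2t) = 5.
2t = ln 5 / ln(1 + 0.029) ≈ 1.6094/0.0285875 ≈ 56.2987.
t ≈ 28.1494.

28.15 years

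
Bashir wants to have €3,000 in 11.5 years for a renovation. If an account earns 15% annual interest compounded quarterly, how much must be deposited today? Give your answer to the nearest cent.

€551.66

Growth factor = (1 + 0.0375)^46 ≈ 5.438170851.
P = 3,000/5.438170851 ≈ 551.6561.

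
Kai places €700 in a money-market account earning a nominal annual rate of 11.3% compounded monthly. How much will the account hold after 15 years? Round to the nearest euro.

Growth factor = (1 + 0.113/12)^180 ≈ 5.403620135.
A ≈ 700 × 5.403620135 ≈ 3,782.5341.

€3,783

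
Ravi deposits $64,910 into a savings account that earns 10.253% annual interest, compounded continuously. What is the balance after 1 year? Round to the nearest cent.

A = P·e^(rt) = 64,910·e^(0.10253·1) = 64,910·e^0.10253.
e^0.10253 ≈ 1.1079705405, so A ≈ 71,918.3678.

$71,918.37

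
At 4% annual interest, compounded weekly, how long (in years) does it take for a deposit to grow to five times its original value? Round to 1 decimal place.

40.3 years

(1 + 0.000769231)^(52t) = 5.
52t = ln 5 / ln(1 + 0.000769231) ≈ 1.6094/0.000768935 ≈ 2093.0739.
t ≈ 40.2514.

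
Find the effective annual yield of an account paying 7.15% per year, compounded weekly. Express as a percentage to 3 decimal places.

EAR = (1 + 7.15%/52)^52 − 1 = (1 + 0.001375)^52 − 1.
(1 + 0.001375)^52 ≈ 1.074065, so EAR ≈ 7.40654%.

7.407%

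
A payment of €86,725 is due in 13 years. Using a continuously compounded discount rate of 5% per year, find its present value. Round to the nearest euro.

P = A·e^(−rt) = 86,725·e^(−0.65).
e^(−0.65) ≈ 0.52204577676, so P ≈ 45,274.4200.

€45,274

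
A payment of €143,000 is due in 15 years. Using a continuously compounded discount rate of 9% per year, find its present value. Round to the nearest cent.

P = A·e^(−rt) = 143,000·e^(−1.35).
e^(−1.35) ≈ 0.259240260646, so P ≈ 37,071.3573.

€37,071.36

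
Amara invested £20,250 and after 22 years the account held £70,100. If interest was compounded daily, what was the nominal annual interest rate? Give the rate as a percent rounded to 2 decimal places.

(1 + r/365)^8030 = 70,100/20,250 = 3.46173.
1 + r/365 = 3.46173^(1/8030) ≈ 1.000155, so r/365 ≈ 0.000154653.
r ≈ 365·0.000154653 = 5.64484%.

5.64%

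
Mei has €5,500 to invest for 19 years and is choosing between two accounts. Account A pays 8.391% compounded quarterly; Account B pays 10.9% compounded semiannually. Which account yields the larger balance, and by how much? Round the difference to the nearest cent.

A: (1 + 0.0209775)^76 ≈ 4.844277594, so 5,500 × 4.844277594 ≈ 26,643.5268.
B: (1 + 0.0545)^38 ≈ 7.5122528108, so 5,500 × 7.5122528108 ≈ 41,317.3905.
Difference ≈ 14,673.8637 in favor of B.

Account B, by €14,673.86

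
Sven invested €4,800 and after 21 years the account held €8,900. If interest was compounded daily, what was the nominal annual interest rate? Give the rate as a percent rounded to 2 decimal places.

The 7665-period growth factor is 8,900/4,800 = 1.85417.
r/365 = 1.85417^(1/7665) − 1 ≈ 0.0000805558, so r ≈ 365·0.0000805558 = 2.94029%.

2.94%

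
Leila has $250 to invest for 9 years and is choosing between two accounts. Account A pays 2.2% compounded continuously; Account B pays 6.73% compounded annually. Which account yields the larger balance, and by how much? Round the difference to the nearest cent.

Account B, by $144.54

A: e^(0.022·9) = e^0.198 ≈ 1.21896239, so 250 × 1.21896239 ≈ 304.7406.
B: (1 + 0.0673)^9 ≈ 1.79712624, so 250 × 1.79712624 ≈ 449.2816.
Difference ≈ 144.5410 in favor of B.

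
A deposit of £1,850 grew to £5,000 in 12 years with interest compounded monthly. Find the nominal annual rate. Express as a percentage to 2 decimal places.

8.31%

The 144-period growth factor is 5,000/1,850 = 2.7027.
r/12 = 2.7027^(1/144) − 1 ≈ 0.00692842, so r ≈ 12·0.00692842 = 8.31411%.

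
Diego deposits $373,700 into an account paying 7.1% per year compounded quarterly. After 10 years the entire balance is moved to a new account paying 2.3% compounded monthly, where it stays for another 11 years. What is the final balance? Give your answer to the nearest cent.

$972,610.33

Phase 1: 373,700·(1 + 0.01775)^40 ≈ 755,383.5795.
Phase 2: 755,383.5795·(1 + 0.023/12)^132 ≈ 972,610.3345.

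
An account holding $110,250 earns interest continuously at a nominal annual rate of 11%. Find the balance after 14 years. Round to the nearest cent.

A = P·e^(rt) = 110,250·e^(0.11·14) = 110,250·e^1.54.
e^1.54 ≈ 4.66459027099, so A ≈ 514,271.0774.

$514,271.08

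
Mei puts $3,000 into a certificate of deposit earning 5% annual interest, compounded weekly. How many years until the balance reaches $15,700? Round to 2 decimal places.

33.12 years

(1 + 0.000961538)^(52t) = 15,700/3,000 = 5.2333.
52t·ln(1 + 0.000961538) = ln(5.2333); 52t = 1.655/0.000961076 ≈ 1722.0778.
t ≈ 33.1169 years.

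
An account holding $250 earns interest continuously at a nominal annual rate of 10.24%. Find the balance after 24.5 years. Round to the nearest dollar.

$3,073

A = P·e^(rt) = 250·e^(0.1024·24.5) = 250·e^2.5088.
e^2.5088 ≈ 12.290173, so A ≈ 3,072.5433.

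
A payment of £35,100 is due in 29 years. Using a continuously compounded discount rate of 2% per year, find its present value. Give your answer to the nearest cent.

P = A·e^(−rt) = 35,100·e^(−0.58).
e^(−0.58) ≈ 0.55989836657, so P ≈ 19,652.4327.

£19,652.43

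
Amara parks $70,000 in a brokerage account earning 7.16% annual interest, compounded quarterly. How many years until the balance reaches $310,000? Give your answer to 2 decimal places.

We need (1 + 0.0179)^(4t) = 4.4286, so 4t = ln 4.4286 / ln 1.0179 ≈ 83.8746.
t ≈ 83.8746/4 = 20.9687 years.

20.97 years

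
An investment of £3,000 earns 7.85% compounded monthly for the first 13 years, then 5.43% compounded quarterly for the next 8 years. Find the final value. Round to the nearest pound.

After 13 years at 7.85%: 3,000 × 2.76537597 ≈ 8,296.1279.
Then 8 years at 5.43%: 8,296.1279 × 1.5395311547 ≈ 12,772.1474.

£12,772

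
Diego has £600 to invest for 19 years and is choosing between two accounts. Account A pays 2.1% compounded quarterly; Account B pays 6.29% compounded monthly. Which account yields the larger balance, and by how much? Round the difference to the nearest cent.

Account A growth factor: (1 + 0.00525)^76 ≈ 1.48877893; balance ≈ 893.2674.
Account B growth factor: (1 + 0.0629/12)^228 ≈ 3.29359194; balance ≈ 1,976.1552.
Account B is larger by 1,082.8878.

Account B, by £1,082.89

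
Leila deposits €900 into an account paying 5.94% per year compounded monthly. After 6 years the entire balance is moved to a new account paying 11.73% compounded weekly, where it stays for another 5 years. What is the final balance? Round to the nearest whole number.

After 6 years at 5.94%: 900 × 1.426923617 ≈ 1,284.2313.
Then 5 years at 11.73%: 1,284.2313 × 1.796498493 ≈ 2,307.1195.

€2,307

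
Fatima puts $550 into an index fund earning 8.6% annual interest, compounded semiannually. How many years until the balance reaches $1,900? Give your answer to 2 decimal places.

We need (1 + 0.043)^(2t) = 3.4545, so 2t = ln 3.4545 / ln 1.043 ≈ 29.4455.
t ≈ 29.4455/2 = 14.7228 years.

14.72 years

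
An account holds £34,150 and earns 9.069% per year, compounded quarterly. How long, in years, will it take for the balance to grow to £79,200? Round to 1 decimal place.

We need (1 + 0.0226725)^(4t) = 2.3192, so 4t = ln 2.3192 / ln 1.022673 ≈ 37.5219.
t ≈ 37.5219/4 = 9.3805 years.

9.4 years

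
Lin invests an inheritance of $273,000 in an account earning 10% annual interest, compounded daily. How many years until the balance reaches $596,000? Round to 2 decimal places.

7.81 years

(1 + 0.000273973)^(365t) = 596,000/273,000 = 2.1832.
365t·ln(1 + 0.000273973) = ln(2.1832); 365t = 0.78077/0.000273935 ≈ 2850.1967.
t ≈ 7.8088 years.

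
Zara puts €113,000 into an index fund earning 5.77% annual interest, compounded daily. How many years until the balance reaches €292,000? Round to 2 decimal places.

We need (1 + 0.000158082)^(365t) = 2.5841, so 365t = ln 2.5841 / ln 1.000158 ≈ 6005.9961.
t ≈ 6005.9961/365 = 16.4548 years.

16.45 years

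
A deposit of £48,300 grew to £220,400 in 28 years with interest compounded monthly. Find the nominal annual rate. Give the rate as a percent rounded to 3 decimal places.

5.434%

The 336-period growth factor is 220,400/48,300 = 4.56315.
r/12 = 4.56315^(1/336) − 1 ≈ 0.00452812, so r ≈ 12·0.00452812 = 5.43374%.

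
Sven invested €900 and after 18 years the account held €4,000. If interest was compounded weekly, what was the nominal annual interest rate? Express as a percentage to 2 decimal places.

8.29%

The 936-period growth factor is 4,000/900 = 4.44444.
r/52 = 4.44444^(1/936) − 1 ≈ 0.00159492, so r ≈ 52·0.00159492 = 8.29358%.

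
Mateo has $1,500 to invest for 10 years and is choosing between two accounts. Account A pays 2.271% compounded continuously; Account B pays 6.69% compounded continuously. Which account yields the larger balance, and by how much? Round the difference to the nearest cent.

A: e^(0.02271·10) = e^0.2271 ≈ 1.254955357, so 1,500 × 1.254955357 ≈ 1,882.4330.
B: e^(0.0669·10) = e^0.669 ≈ 1.95228406, so 1,500 × 1.95228406 ≈ 2,928.4261.
Difference ≈ 1,045.9931 in favor of B.

Account B, by $1,045.99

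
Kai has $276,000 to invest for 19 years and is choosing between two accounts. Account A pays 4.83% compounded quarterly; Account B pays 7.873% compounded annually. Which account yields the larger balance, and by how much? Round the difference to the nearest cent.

A: (1 + 0.012075)^76 ≈ 2.48980299314, so 276,000 × 2.48980299314 ≈ 687,185.6261.
B: (1 + 0.07873)^19 ≈ 4.220290827191, so 276,000 × 4.220290827191 ≈ 1,164,800.2683.
Difference ≈ 477,614.6422 in favor of B.

Account B, by $477,614.64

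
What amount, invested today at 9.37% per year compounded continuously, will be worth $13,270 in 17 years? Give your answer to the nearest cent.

P = A·e^(−rt) = 13,270·e^(−1.5929).
e^(−1.5929) ≈ 0.20333508414, so P ≈ 2,698.2566.

$2,698.26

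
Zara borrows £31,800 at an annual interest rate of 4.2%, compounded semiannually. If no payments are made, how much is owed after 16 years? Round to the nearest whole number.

Periodic rate = 4.2%/2 = 0.021; periods = 2·16 = 32.
A = 31,800·(1 + 0.021)^32 ≈ 31,800·1.9445707407 ≈ 61,837.3496.

£61,837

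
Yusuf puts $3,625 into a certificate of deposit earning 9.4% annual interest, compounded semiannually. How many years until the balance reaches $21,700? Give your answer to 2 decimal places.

19.48 years

(1 + 0.047)^(2t) = 21,700/3,625 = 5.9862.
2t·ln(1 + 0.047) = ln(5.9862); 2t = 1.7895/0.0459289 ≈ 38.9615.
t ≈ 19.4807 years.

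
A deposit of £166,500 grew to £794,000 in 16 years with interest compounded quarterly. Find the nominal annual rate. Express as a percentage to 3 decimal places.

The 64-period growth factor is 794,000/166,500 = 4.76877.
r/4 = 4.76877^(1/64) − 1 ≈ 0.0247079, so r ≈ 4·0.0247079 = 9.88317%.

9.883%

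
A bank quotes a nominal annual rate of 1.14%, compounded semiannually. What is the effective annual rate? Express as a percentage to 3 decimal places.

1.143%

EAR = (1 + 1.14%/2)^2 − 1 = (1 + 0.0057)^2 − 1.
(1 + 0.0057)^2 ≈ 1.011432, so EAR ≈ 1.14325%.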